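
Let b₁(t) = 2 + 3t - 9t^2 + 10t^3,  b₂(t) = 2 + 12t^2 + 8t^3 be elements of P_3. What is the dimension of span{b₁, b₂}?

dim = 2

Pass to coordinate vectors with respect to the basis {1, t, …, t^3}.
Row-reduce the 2×4 matrix with these as rows.
There are 2 pivot columns, so rank = 2.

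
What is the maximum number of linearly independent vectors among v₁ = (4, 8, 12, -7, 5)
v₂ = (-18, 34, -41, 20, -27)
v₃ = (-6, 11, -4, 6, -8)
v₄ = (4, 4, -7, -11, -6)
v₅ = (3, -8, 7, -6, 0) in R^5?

4

Form the matrix with v₁, v₂, v₃, v₄, v₅ as columns and reduce.
Exactly 4 pivots survive; hence the rank is 4.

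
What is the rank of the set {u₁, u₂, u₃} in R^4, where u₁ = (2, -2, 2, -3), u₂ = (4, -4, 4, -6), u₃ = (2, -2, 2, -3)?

1

Put the 4×3 matrix [u₁|u₂|u₃] into echelon form.
The echelon form has 1 nonzero row, so the rank is 1.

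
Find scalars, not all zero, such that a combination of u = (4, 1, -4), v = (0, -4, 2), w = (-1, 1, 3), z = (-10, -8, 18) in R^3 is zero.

2u - 2v - 2w + z = 0

Write the vectors as columns of a matrix and find a nonzero vector in its null space.
The free variable yields coefficients (2, -2, -2, 1) (any nonzero multiple also works).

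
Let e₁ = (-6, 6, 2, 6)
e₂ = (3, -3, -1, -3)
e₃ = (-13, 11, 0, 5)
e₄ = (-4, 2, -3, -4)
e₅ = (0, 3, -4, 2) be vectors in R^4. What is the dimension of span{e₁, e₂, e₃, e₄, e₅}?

dim = 3

Put the 4×5 matrix [e₁|e₂|e₃|e₄|e₅] into echelon form.
Reduction leaves 3 leading entries, giving rank 3.
(With 5 elements in a 4-dimensional space the rank is at most 4.)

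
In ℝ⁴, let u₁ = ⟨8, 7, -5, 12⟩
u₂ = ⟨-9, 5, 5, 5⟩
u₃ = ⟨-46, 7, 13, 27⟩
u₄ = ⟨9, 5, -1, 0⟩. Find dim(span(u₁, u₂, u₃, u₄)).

Apply Gaussian elimination to the matrix whose rows are u₁, u₂, u₃, u₄.
Exactly 3 pivots survive; hence the rank is 3.

dim = 3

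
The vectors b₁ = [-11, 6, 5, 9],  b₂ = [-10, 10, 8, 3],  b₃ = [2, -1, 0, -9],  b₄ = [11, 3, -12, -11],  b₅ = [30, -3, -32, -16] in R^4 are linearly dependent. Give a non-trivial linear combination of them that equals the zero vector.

Row-reduce the matrix with b₁, b₂, b₃, b₄, b₅ as columns; the null space gives the coefficients.
One solution (up to scaling) is (0, 1, 1, -2, 1).

b₂ + b₃ - 2b₄ + b₅ = 0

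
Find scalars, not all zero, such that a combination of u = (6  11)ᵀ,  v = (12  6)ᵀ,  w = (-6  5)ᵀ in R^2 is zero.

Row-reduce the matrix with u, v, w as columns; the null space gives the coefficients.
A generator of the null space is (1, -1, -1).

u - v - w = 0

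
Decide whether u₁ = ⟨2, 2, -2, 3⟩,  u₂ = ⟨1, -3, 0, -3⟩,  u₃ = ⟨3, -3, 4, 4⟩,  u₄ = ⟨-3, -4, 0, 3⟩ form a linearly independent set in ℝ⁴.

Form the 4×4 matrix with these as columns; its determinant is -542.
A nonzero determinant means the columns are linearly independent.

linearly independent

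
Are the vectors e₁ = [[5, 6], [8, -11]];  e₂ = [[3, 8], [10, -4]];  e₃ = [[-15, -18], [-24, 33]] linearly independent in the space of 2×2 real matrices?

linearly dependent

Take coordinates with respect to the standard basis {E₁₁, E₁₂, E₂₁, E₂₂}.
One vector is a scalar multiple of another, so the set is dependent.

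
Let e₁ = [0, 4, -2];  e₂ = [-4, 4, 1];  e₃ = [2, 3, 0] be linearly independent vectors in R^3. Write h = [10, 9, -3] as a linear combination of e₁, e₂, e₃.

h = e₁ - e₂ + 3e₃

Since e₁, e₂, e₃ are independent, the coefficients expressing h are uniquely determined by a linear system.
Row-reducing the augmented matrix gives the unique coefficients (α₁, α₂, α₃) = (1, -1, 3).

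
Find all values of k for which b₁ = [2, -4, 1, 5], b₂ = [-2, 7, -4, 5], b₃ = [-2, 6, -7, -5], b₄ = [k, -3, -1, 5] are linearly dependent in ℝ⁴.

k = 13/7

Place the vectors as rows of a 4×4 matrix; dependence ⇔ determinant zero.
The determinant works out to 280*k - 520.
Solving 280*k - 520 = 0 yields k = 13/7.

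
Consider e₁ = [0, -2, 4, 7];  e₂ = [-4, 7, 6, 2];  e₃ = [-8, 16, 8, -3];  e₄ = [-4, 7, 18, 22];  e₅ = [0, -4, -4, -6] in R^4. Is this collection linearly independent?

There are 5 vectors in a 4-dimensional space, so they cannot be linearly independent.

linearly dependent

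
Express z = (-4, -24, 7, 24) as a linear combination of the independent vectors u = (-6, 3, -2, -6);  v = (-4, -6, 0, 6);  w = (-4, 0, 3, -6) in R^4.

z = -2u + 3v + w

Write z = α₁u + … + α₃w and equate components.
Row-reducing the augmented matrix gives the unique coefficients (α₁, α₂, α₃) = (-2, 3, 1).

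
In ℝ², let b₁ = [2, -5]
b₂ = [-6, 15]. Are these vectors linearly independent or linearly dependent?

One vector is a scalar multiple of another, so the set is dependent.

linearly dependent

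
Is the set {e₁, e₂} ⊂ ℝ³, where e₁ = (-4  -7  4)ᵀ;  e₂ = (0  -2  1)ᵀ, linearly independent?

Row-reduce the matrix whose columns are e₁, e₂.
The reduction yields 2 nonzero rows, so the rank is 2.
Since rank = 2 (the number of vectors), the set is linearly independent.

linearly independent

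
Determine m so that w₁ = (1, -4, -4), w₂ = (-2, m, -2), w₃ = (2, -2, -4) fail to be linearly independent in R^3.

Dependence holds iff the 3×3 matrix [w₁ w₂ w₃] is singular.
The determinant works out to 4*m + 28.
This vanishes exactly when m = -7.

m = -7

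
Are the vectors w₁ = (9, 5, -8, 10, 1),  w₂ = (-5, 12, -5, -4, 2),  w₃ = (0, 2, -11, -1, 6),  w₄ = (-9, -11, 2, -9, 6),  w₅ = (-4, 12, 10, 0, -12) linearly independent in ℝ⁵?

Form the 5×5 matrix with these as columns; its determinant is 21430.
A nonzero determinant means the columns are linearly independent.

linearly independent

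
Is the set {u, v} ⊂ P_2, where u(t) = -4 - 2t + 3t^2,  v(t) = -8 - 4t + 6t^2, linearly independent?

linearly dependent

Take coordinates with respect to the standard basis {1, t, t^2}.
One vector is a scalar multiple of another, so the set is dependent.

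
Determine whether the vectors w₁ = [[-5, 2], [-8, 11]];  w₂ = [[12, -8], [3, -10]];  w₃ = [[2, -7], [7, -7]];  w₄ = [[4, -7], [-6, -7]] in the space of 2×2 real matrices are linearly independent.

linearly independent

Write each element as a coordinate vector in ℝ⁴ using {E₁₁, E₁₂, E₂₁, E₂₂}.
Row-reduce the matrix whose columns are w₁, w₂, w₃, w₄.
The reduction yields 4 nonzero rows, so the rank is 4.
Since rank = 4 (the number of vectors), the set is linearly independent.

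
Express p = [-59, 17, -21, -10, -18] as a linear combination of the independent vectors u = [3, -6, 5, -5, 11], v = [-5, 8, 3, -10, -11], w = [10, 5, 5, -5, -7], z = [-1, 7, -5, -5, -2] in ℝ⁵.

Set up the augmented matrix [u | v | w | z | p] and row-reduce.
Back-substitution yields (α₁, …, α₄) = (-1, 3, -4, 1).

p = -u + 3v - 4w + z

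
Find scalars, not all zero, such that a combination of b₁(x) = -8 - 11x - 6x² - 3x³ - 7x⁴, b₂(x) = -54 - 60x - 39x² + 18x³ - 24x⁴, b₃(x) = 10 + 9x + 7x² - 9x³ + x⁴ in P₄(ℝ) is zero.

Write each element as a vector in ℝ⁵ using {1, x, …, x⁴}.
Row-reduce the matrix with b₁, b₂, b₃ as columns; the null space gives the coefficients.
The free variable yields coefficients (3, -1, -3) (any nonzero multiple also works).

3b₁ - b₂ - 3b₃ = 0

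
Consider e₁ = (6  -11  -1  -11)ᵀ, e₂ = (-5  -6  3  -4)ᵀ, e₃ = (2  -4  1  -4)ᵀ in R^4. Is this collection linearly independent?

linearly independent

Place the vectors as rows of a 3×4 matrix and reduce to echelon form.
The reduction yields 3 nonzero rows, so the rank is 3.
Since rank = 3 (the number of vectors), the set is linearly independent.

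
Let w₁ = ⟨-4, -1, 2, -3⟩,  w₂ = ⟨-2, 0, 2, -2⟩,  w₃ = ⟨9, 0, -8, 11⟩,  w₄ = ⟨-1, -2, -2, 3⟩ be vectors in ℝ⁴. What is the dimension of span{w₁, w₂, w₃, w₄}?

Put the 4×4 matrix [w₁|w₂|w₃|w₄] into echelon form.
There are 3 pivot columns, so rank = 3.

3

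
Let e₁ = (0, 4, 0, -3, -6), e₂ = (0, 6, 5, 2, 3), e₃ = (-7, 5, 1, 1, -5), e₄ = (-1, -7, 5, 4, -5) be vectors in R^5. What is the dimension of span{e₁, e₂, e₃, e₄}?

dim = 4

Form the matrix with e₁, e₂, e₃, e₄ as columns and reduce.
Exactly 4 pivots survive; hence the rank is 4.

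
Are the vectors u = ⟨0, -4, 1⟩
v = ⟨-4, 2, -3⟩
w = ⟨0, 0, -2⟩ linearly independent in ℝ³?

The matrix [u|v|w] has determinant 32.
A nonzero determinant means the columns are linearly independent.

linearly independent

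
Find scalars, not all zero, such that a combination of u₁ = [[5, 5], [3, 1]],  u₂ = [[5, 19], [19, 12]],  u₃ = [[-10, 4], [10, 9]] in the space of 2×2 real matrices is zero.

Pass to coordinate vectors relative to the basis {E₁₁, E₁₂, E₂₁, E₂₂}.
Write the vectors as columns of a matrix and find a nonzero vector in its null space.
A generator of the null space is (3, -1, 1).

3u₁ - u₂ + u₃ = 0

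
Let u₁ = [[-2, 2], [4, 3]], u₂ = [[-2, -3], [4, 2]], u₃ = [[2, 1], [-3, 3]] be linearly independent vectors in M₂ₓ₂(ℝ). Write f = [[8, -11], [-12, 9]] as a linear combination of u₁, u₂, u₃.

Take coordinate vectors relative to {E₁₁, E₁₂, E₂₁, E₂₂}.
Write f = α₁u₁ + … + α₃u₃ and equate components.
The system has the unique solution (α₁, α₂, α₃) = (-3, 3, 4).

f = -3u₁ + 3u₂ + 4u₃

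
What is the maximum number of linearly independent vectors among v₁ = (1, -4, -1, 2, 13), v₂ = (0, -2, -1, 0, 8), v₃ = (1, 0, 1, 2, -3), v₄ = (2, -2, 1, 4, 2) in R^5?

Row-reduce the 4×5 matrix with these as rows.
Exactly 2 pivots survive; hence the rank is 2.

2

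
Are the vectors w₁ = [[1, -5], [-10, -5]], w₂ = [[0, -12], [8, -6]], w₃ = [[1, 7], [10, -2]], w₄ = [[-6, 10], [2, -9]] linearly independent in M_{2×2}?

linearly independent

Write each element as a coordinate vector in ℝ⁴ using {E₁₁, E₁₂, E₂₁, E₂₂}.
The matrix [w₁|w₂|w₃|w₄] has determinant 12312.
A nonzero determinant means the columns are linearly independent.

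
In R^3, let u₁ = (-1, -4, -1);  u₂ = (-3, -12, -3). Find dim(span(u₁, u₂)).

1

Apply Gaussian elimination to the matrix whose rows are u₁, u₂.
There is 1 pivot column, so rank = 1.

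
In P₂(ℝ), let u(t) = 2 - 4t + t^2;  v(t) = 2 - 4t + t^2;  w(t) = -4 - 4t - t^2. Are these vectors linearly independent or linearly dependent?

linearly dependent

Write each element as a coordinate vector in ℝ³ using {1, t, t^2}.
Row-reduce the matrix whose columns are u, v, w.
The reduction yields 2 nonzero rows, so the rank is 2.
Since rank 2 < 3, the set is linearly dependent.
Indeed u - v = 0.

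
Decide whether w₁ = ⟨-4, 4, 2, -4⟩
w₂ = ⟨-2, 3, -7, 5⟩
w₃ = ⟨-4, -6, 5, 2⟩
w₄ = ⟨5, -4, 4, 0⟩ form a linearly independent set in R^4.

linearly independent

Form the 4×4 matrix with these as columns; its determinant is 712.
A nonzero determinant means the columns are linearly independent.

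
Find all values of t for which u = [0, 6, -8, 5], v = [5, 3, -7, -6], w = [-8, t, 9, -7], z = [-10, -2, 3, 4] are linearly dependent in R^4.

t = -58/7

The set is linearly dependent precisely when det[u; v; w; z] = 0.
Cofactor expansion gives det = 595*t + 4930.
Solving 595*t + 4930 = 0 yields t = -58/7.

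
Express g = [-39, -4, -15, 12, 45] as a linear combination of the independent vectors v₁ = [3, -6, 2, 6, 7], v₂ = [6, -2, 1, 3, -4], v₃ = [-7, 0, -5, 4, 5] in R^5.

g = 2v₁ - 4v₂ + 3v₃

Set up the augmented matrix [v₁ | v₂ | v₃ | g] and row-reduce.
The system has the unique solution (c₁, c₂, c₃) = (2, -4, 3).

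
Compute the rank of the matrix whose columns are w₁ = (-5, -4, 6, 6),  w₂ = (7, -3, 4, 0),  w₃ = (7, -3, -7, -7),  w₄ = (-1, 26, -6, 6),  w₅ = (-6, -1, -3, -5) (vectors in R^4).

Put the 4×5 matrix [w₁|w₂|w₃|w₄|w₅] into echelon form.
The echelon form has 4 nonzero rows, so the rank is 4.
(With 5 elements in a 4-dimensional space the rank is at most 4.)

rank 4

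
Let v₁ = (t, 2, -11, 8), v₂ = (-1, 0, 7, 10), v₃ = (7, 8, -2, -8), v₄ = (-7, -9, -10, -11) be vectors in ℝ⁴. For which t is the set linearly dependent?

Place the vectors as rows of a 4×4 matrix; dependence ⇔ determinant zero.
Cofactor expansion gives det = 140*t - 1680.
Setting this to zero gives t = 12.

t = 12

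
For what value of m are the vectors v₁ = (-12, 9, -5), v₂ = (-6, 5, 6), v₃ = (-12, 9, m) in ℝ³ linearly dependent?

m = -5

The set is linearly dependent precisely when det[v₁; v₂; v₃] = 0.
Expanding, det = -6*m - 30.
Solving -6*m - 30 = 0 yields m = -5.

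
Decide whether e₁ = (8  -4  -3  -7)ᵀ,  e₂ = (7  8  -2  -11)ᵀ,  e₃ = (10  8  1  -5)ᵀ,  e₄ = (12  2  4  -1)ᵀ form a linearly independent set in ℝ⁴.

Place the vectors as rows of a 4×4 matrix and reduce to echelon form.
The reduction yields 4 nonzero rows, so the rank is 4.
Since rank = 4 (the number of vectors), the set is linearly independent.

linearly independent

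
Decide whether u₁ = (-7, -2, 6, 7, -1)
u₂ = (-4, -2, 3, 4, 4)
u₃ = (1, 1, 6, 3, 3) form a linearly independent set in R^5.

Row-reduce the matrix whose columns are u₁, u₂, u₃.
The reduction yields 3 nonzero rows, so the rank is 3.
Since rank = 3 (the number of vectors), the set is linearly independent.

linearly independent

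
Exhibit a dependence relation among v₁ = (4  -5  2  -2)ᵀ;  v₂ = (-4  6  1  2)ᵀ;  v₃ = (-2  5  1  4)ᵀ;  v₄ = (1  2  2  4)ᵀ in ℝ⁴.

v₁ - v₂ + 3v₃ - 2v₄ = 0

Row-reduce the matrix with v₁, v₂, v₃, v₄ as columns; the null space gives the coefficients.
The free variable yields coefficients (1, -1, 3, -2) (any nonzero multiple also works).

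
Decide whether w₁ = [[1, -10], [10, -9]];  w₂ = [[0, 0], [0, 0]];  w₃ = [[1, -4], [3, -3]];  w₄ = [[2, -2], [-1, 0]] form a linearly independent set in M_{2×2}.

Take coordinates with respect to the standard basis {E₁₁, E₁₂, E₂₁, E₂₂}.
One of the vectors is the zero vector, so the set is linearly dependent.

linearly dependent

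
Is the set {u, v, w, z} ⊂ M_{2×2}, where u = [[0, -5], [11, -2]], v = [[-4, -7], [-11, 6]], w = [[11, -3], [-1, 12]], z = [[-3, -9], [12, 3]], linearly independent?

Take coordinates with respect to the standard basis {E₁₁, E₁₂, E₂₁, E₂₂}.
Place the vectors as rows of a 4×4 matrix and reduce to echelon form.
The reduction yields 4 nonzero rows, so the rank is 4.
Since rank = 4 (the number of vectors), the set is linearly independent.

linearly independent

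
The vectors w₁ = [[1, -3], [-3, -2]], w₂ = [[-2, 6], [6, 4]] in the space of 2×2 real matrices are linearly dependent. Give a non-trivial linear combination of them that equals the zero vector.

Pass to coordinate vectors relative to the basis {E₁₁, E₁₂, E₂₁, E₂₂}.
Row-reduce the matrix with w₁, w₂ as columns; the null space gives the coefficients.
The free variable yields coefficients (2, 1) (any nonzero multiple also works).

2w₁ + w₂ = 0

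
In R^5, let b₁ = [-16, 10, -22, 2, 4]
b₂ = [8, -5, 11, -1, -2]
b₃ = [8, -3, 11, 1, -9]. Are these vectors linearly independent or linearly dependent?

linearly dependent

Place the vectors as rows of a 3×5 matrix and reduce to echelon form.
The reduction yields 2 nonzero rows, so the rank is 2.
Since rank 2 < 3, the set is linearly dependent.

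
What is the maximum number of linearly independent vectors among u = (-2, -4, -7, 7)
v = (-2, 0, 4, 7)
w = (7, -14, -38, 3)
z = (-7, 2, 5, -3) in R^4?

3

Apply Gaussian elimination to the matrix whose rows are u, v, w, z.
Reduction leaves 3 leading entries, giving rank 3.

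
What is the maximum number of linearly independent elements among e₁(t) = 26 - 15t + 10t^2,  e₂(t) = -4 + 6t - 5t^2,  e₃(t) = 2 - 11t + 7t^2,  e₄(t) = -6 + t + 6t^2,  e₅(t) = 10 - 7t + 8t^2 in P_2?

Represent each element by its coordinate vector in ℝ³.
Form the matrix with e₁, e₂, e₃, e₄, e₅ as columns and reduce.
Exactly 3 pivots survive; hence the rank is 3.
(With 5 elements in a 3-dimensional space the rank is at most 3.)

3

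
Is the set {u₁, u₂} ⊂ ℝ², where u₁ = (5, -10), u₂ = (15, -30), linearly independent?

linearly dependent

One vector is a scalar multiple of another, so the set is dependent.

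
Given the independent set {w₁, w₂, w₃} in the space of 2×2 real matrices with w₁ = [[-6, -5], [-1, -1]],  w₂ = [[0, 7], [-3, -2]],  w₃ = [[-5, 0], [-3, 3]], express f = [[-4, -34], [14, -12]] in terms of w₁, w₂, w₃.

f = 4w₁ - 2w₂ - 4w₃

Work in coordinates with respect to the standard basis {E₁₁, E₁₂, E₂₁, E₂₂}.
Since w₁, w₂, w₃ are independent, the coefficients expressing f are uniquely determined by a linear system.
Row-reducing the augmented matrix gives the unique coefficients (α₁, α₂, α₃) = (4, -2, -4).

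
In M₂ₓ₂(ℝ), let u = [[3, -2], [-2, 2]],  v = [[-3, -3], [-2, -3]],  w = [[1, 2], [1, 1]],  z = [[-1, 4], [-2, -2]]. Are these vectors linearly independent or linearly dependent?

linearly independent

Write each element as a coordinate vector in ℝ⁴ using {E₁₁, E₁₂, E₂₁, E₂₂}.
Row-reduce the matrix whose columns are u, v, w, z.
The reduction yields 4 nonzero rows, so the rank is 4.
Since rank = 4 (the number of vectors), the set is linearly independent.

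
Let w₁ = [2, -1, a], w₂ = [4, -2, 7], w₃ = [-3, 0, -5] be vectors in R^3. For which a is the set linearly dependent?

The set is linearly dependent precisely when det[w₁; w₂; w₃] = 0.
Expanding, det = 21 - 6*a.
Solving 21 - 6*a = 0 yields a = 7/2.

a = 7/2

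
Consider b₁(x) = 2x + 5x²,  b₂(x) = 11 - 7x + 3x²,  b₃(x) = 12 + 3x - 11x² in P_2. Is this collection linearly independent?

linearly independent

Write each element as a coordinate vector in ℝ³ using {1, x, x²}.
Form the 3×3 matrix with these as columns; its determinant is 899.
A nonzero determinant means the columns are linearly independent.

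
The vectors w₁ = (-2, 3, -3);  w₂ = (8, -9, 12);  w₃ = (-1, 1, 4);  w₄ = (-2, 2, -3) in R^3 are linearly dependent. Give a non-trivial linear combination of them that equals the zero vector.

w₁ + w₂ + 3w₄ = 0

Row-reduce the matrix with w₁, w₂, w₃, w₄ as columns; the null space gives the coefficients.
The free variable yields coefficients (1, 1, 0, 3) (any nonzero multiple also works).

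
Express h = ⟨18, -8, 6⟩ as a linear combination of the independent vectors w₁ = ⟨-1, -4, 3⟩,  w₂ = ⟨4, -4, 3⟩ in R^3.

Solve the system with w₁, w₂ as columns and h as the right-hand side.
The system has the unique solution (a₁, a₂) = (-2, 4).

h = -2w₁ + 4w₂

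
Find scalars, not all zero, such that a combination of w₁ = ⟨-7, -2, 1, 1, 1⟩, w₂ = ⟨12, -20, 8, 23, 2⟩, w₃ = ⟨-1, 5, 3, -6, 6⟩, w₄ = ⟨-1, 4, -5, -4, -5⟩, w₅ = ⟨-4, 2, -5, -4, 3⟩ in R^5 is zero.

Solve the homogeneous system with w₁, w₂, w₃, w₄, w₅ as columns by row-reducing the coefficient matrix.
A generator of the null space is (1, 1, 2, 3, 0).

w₁ + w₂ + 2w₃ + 3w₄ = 0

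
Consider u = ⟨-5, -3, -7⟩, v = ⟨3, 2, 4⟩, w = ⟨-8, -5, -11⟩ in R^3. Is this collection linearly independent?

linearly dependent

Row-reduce the matrix whose columns are u, v, w.
The reduction yields 2 nonzero rows, so the rank is 2.
Since rank 2 < 3, the set is linearly dependent.
Indeed u - v - w = 0.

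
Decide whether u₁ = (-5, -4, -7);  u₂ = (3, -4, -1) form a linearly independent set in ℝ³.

Row-reduce the matrix whose columns are u₁, u₂.
The reduction yields 2 nonzero rows, so the rank is 2.
Since rank = 2 (the number of vectors), the set is linearly independent.

linearly independent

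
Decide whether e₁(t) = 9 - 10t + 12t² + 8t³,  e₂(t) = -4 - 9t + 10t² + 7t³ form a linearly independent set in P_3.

Write each element as a coordinate vector in ℝ⁴ using {1, t, …, t³}.
Place the vectors as rows of a 2×4 matrix and reduce to echelon form.
The reduction yields 2 nonzero rows, so the rank is 2.
Since rank = 2 (the number of vectors), the set is linearly independent.

linearly independent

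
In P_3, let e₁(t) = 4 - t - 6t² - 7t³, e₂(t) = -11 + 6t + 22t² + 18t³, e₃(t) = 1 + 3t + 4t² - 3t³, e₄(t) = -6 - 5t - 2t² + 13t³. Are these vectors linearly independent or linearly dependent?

linearly dependent

Take coordinates with respect to the standard basis {1, t, …, t³}.
The matrix [e₁|e₂|e₃|e₄] has determinant 0.
A zero determinant means the columns are linearly dependent.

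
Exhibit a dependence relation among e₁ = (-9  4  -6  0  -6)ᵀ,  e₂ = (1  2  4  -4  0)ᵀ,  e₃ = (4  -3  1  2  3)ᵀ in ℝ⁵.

e₁ + e₂ + 2e₃ = 0

Set up α₁e₁ + … + α₃e₃ = 0 and solve the homogeneous system.
One solution (up to scaling) is (1, 1, 2).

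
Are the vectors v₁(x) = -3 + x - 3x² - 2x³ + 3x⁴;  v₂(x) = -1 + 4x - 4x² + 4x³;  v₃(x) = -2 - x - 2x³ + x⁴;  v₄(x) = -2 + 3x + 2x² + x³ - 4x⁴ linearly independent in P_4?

Write each element as a coordinate vector in ℝ⁵ using {1, x, …, x⁴}.
Place the vectors as rows of a 4×5 matrix and reduce to echelon form.
The reduction yields 4 nonzero rows, so the rank is 4.
Since rank = 4 (the number of vectors), the set is linearly independent.

linearly independent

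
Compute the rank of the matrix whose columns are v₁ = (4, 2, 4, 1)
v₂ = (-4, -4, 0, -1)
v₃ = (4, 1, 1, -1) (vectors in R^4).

Row-reduce the 3×4 matrix with these as rows.
The echelon form has 3 nonzero rows, so the rank is 3.

3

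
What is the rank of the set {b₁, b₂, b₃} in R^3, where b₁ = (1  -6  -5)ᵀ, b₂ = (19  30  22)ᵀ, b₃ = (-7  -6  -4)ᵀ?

Row-reduce the 3×3 matrix with these as rows.
There are 2 pivot columns, so rank = 2.

rank 2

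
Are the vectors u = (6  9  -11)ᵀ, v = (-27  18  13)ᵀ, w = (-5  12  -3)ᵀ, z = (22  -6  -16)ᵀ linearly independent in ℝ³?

linearly dependent

There are 4 vectors in a 3-dimensional space, so they cannot be linearly independent.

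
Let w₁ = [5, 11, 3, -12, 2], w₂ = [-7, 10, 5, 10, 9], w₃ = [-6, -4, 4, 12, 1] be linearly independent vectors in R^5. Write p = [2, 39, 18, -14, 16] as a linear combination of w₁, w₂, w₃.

Solve the system with w₁, w₂, w₃ as columns and p as the right-hand side.
Back-substitution yields (a₁, a₂, a₃) = (3, 1, 1).

p = 3w₁ + w₂ + w₃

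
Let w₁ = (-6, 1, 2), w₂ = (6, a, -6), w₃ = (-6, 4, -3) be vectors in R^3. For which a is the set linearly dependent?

Place the vectors as rows of a 3×3 matrix; dependence ⇔ determinant zero.
Cofactor expansion gives det = 30*a - 42.
Setting this to zero gives a = 7/5.

a = 7/5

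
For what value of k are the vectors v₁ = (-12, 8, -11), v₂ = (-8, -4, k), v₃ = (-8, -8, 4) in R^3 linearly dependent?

The vectors are dependent exactly when the determinant of the matrix with rows v₁, v₂, v₃ vanishes.
Cofactor expansion gives det = 96 - 160*k.
This vanishes exactly when k = 3/5.

k = 3/5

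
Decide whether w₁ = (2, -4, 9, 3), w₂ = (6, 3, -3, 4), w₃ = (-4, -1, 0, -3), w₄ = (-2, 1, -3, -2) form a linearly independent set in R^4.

linearly dependent

The matrix [w₁|w₂|w₃|w₄] has determinant 0.
A zero determinant means the columns are linearly dependent.
Indeed w₁ + 3w₂ + 5w₃ = 0.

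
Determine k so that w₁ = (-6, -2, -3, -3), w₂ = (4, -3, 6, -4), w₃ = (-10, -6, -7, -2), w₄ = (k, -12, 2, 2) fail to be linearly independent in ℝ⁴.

The set is linearly dependent precisely when det[w₁; w₂; w₃; w₄] = 0.
The determinant works out to 145*k - 580.
Setting this to zero gives k = 4.

k = 4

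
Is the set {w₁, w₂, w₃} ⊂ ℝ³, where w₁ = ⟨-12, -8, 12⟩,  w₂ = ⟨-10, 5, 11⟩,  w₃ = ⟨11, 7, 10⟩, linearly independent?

Form the 3×3 matrix with these as columns; its determinant is -2944.
A nonzero determinant means the columns are linearly independent.

linearly independent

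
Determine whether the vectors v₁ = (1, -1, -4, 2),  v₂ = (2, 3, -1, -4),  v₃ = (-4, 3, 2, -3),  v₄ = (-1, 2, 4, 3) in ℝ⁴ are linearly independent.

linearly independent

Row-reduce the matrix whose columns are v₁, v₂, v₃, v₄.
The reduction yields 4 nonzero rows, so the rank is 4.
Since rank = 4 (the number of vectors), the set is linearly independent.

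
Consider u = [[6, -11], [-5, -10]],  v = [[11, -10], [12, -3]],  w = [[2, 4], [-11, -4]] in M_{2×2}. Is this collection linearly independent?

linearly independent

Take coordinates with respect to the standard basis {E₁₁, E₁₂, E₂₁, E₂₂}.
Row-reduce the matrix whose columns are u, v, w.
The reduction yields 3 nonzero rows, so the rank is 3.
Since rank = 3 (the number of vectors), the set is linearly independent.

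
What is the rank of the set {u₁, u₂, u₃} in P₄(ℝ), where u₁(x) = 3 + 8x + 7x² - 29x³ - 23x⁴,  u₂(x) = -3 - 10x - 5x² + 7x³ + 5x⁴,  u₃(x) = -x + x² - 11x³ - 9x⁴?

2

Represent each element by its coordinate vector in ℝ⁵.
Row-reduce the 3×5 matrix with these as rows.
There are 2 pivot columns, so rank = 2.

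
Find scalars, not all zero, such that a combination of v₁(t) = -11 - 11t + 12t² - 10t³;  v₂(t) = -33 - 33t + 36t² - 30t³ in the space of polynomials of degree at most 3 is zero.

3v₁ - v₂ = 0

Take coordinates with respect to {1, t, …, t³}.
Row-reduce the matrix with v₁, v₂ as columns; the null space gives the coefficients.
The free variable yields coefficients (3, -1) (any nonzero multiple also works).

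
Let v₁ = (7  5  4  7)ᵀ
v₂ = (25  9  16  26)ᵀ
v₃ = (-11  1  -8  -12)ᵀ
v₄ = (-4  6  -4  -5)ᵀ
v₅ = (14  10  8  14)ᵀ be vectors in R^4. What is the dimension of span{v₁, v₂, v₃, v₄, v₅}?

dim = 2

Apply Gaussian elimination to the matrix whose rows are v₁, v₂, v₃, v₄, v₅.
There are 2 pivot columns, so rank = 2.
(With 5 elements in a 4-dimensional space the rank is at most 4.)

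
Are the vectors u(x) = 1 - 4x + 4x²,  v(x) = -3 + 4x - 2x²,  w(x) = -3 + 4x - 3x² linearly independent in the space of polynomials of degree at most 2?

linearly independent

Take coordinates with respect to the standard basis {1, x, x²}.
The matrix [u|v|w] has determinant 8.
A nonzero determinant means the columns are linearly independent.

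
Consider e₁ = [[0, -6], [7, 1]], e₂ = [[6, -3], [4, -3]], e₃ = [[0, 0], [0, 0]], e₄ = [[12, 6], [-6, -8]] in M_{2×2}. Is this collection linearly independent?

linearly dependent

Take coordinates with respect to the standard basis {E₁₁, E₁₂, E₂₁, E₂₂}.
One of the vectors is the zero vector, so the set is linearly dependent.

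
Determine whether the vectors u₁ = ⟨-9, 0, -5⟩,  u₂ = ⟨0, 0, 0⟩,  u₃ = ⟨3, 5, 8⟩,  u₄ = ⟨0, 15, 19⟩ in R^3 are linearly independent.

linearly dependent

There are 4 vectors in a 3-dimensional space, so they cannot be linearly independent.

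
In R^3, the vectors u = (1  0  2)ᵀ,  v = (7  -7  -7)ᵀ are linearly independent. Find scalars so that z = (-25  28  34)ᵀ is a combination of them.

z = 3u - 4v

Since u, v are independent, the coefficients expressing z are uniquely determined by a linear system.
Row-reducing the augmented matrix gives the unique coefficients (c₁, c₂) = (3, -4).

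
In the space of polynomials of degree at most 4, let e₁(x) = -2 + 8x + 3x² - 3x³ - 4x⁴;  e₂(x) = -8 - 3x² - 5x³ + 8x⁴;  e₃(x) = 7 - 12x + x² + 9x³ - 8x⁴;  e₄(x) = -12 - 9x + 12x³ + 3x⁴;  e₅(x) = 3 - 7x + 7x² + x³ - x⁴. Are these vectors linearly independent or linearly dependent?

linearly independent

Take coordinates with respect to the standard basis {1, x, …, x⁴}.
The matrix [e₁|e₂|e₃|e₄|e₅] has determinant 77040.
A nonzero determinant means the columns are linearly independent.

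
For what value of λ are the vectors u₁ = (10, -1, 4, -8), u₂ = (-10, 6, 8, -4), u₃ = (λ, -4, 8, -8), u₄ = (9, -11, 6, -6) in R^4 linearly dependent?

The vectors are dependent exactly when the determinant of the matrix with rows u₁, u₂, u₃, u₄ vanishes.
The determinant works out to 3168 - 648*λ.
This vanishes exactly when λ = 44/9.

λ = 44/9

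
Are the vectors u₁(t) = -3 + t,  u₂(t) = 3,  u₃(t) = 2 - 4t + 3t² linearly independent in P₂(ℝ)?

linearly independent

Write each element as a coordinate vector in ℝ³ using {1, t, t²}.
The matrix [u₁|u₂|u₃] has determinant -9.
A nonzero determinant means the columns are linearly independent.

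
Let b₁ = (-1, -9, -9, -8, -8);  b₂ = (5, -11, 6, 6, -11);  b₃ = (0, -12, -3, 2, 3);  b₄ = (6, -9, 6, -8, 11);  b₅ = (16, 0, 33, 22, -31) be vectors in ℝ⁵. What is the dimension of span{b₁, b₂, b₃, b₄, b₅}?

4

Row-reduce the 5×5 matrix with these as rows.
The echelon form has 4 nonzero rows, so the rank is 4.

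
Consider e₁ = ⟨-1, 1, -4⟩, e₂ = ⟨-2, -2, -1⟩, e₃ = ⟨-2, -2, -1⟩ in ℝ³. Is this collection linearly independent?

Two of the vectors are equal, giving an immediate dependence.

linearly dependent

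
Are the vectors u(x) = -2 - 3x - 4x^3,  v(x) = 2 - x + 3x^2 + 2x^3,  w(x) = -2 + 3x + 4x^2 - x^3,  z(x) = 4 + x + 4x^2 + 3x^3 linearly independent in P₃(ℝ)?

linearly independent

Take coordinates with respect to the standard basis {1, x, …, x^3}.
The matrix [u|v|w|z] has determinant -170.
A nonzero determinant means the columns are linearly independent.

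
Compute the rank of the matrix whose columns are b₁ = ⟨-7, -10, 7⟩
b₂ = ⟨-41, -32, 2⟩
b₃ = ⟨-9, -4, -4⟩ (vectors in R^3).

Put the 3×3 matrix [b₁|b₂|b₃] into echelon form.
The echelon form has 2 nonzero rows, so the rank is 2.

rank 2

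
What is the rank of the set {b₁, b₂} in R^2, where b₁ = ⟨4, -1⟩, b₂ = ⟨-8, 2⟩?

Apply Gaussian elimination to the matrix whose rows are b₁, b₂.
Reduction leaves 1 leading entry, giving rank 1.

1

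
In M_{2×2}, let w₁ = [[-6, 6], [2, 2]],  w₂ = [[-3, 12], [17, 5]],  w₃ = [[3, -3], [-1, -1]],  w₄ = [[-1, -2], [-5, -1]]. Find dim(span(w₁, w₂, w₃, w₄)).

dim = 2

Use coordinates relative to {E₁₁, E₁₂, E₂₁, E₂₂}.
Row-reduce the 4×4 matrix with these as rows.
Exactly 2 pivots survive; hence the rank is 2.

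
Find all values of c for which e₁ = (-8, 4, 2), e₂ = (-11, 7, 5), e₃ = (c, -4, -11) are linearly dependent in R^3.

The set is linearly dependent precisely when det[e₁; e₂; e₃] = 0.
The determinant works out to 6*c + 60.
This vanishes exactly when c = -10.

c = -10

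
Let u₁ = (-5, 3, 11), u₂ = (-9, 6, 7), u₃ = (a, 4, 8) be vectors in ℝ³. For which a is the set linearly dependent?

a = -56/9

Place the vectors as rows of a 3×3 matrix; dependence ⇔ determinant zero.
The determinant works out to -45*a - 280.
This vanishes exactly when a = -56/9.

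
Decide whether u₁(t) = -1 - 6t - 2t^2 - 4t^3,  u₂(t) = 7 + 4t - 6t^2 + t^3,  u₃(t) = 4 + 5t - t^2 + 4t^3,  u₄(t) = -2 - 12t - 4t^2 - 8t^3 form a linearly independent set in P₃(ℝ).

linearly dependent

Write each element as a coordinate vector in ℝ⁴ using {1, t, …, t^3}.
One vector is a scalar multiple of another, so the set is dependent.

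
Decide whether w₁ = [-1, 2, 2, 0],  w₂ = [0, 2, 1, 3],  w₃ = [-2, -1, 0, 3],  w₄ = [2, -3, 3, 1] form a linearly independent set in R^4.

Row-reduce the matrix whose columns are w₁, w₂, w₃, w₄.
The reduction yields 4 nonzero rows, so the rank is 4.
Since rank = 4 (the number of vectors), the set is linearly independent.

linearly independent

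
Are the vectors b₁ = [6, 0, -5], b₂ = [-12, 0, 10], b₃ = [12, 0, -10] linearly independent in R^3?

linearly dependent

One vector is a scalar multiple of another, so the set is dependent.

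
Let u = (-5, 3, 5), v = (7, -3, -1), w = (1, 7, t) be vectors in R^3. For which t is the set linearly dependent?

t = 37

The set is linearly dependent precisely when det[u; v; w] = 0.
Expanding, det = 222 - 6*t.
This vanishes exactly when t = 37.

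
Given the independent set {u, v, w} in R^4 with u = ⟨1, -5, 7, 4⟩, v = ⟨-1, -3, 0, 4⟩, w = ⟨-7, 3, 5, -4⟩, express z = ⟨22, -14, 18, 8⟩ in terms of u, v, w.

Solve the system with u, v, w as columns and z as the right-hand side.
Back-substitution yields (c₁, c₂, c₃) = (4, -4, -2).

z = 4u - 4v - 2w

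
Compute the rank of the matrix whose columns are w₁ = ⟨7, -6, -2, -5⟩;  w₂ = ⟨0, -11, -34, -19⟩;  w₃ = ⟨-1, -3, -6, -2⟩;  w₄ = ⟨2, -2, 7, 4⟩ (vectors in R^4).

Apply Gaussian elimination to the matrix whose rows are w₁, w₂, w₃, w₄.
There are 3 pivot columns, so rank = 3.

rank 3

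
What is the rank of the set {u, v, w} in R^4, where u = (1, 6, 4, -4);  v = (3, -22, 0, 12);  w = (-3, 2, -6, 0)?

rank 2

Apply Gaussian elimination to the matrix whose rows are u, v, w.
Reduction leaves 2 leading entries, giving rank 2.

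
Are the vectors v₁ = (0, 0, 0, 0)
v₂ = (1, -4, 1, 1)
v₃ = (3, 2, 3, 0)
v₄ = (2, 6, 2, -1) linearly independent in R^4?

One of the vectors is the zero vector, so the set is linearly dependent.

linearly dependent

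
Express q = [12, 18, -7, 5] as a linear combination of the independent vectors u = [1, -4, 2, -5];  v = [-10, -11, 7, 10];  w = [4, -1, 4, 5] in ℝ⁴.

Solve the system with u, v, w as columns and q as the right-hand side.
The system has the unique solution (c₁, c₂, c₃) = (-2, -1, 1).

q = -2u - v + w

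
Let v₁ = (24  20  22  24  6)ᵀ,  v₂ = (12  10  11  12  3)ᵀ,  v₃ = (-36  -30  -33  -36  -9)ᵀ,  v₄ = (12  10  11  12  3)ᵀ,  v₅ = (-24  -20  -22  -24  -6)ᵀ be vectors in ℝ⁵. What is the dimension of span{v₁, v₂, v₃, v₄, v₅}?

Row-reduce the 5×5 matrix with these as rows.
There is 1 pivot column, so rank = 1.

1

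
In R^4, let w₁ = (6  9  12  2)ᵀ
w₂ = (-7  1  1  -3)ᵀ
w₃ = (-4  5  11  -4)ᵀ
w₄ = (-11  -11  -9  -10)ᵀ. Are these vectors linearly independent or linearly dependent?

linearly independent

Place the vectors as rows of a 4×4 matrix and reduce to echelon form.
The reduction yields 4 nonzero rows, so the rank is 4.
Since rank = 4 (the number of vectors), the set is linearly independent.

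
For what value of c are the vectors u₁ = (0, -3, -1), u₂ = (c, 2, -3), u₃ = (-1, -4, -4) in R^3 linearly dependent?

The set is linearly dependent precisely when det[u₁; u₂; u₃] = 0.
Cofactor expansion gives det = -8*c - 11.
Setting this to zero gives c = -11/8.

c = -11/8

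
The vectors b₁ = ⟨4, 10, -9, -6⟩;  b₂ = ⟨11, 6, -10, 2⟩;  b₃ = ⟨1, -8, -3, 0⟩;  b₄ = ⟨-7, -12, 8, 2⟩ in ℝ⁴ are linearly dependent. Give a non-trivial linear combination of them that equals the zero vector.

b₁ + b₂ - b₃ + 2b₄ = 0

Write the vectors as columns of a matrix and find a nonzero vector in its null space.
One solution (up to scaling) is (1, 1, -1, 2).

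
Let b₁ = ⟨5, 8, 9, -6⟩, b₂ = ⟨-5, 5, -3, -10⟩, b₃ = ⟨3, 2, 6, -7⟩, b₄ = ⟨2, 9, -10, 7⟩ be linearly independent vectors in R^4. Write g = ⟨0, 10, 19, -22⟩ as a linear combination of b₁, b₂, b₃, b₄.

g = 2b₁ + b₂ - b₃ - b₄

Solve the system with b₁, b₂, b₃, b₄ as columns and g as the right-hand side.
Row-reducing the augmented matrix gives the unique coefficients (α₁, …, α₄) = (2, 1, -1, -1).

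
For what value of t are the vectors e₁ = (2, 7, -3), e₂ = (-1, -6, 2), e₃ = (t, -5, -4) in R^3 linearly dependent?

Dependence holds iff the 3×3 matrix [e₁ e₂ e₃] is singular.
The determinant works out to 25 - 4*t.
This vanishes exactly when t = 25/4.

t = 25/4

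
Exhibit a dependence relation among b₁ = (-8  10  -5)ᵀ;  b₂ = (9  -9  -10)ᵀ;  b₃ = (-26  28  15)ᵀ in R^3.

Row-reduce the matrix with b₁, b₂, b₃ as columns; the null space gives the coefficients.
A generator of the null space is (1, -2, -1).

b₁ - 2b₂ - b₃ = 0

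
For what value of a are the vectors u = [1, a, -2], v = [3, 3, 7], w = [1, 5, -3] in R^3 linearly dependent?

Place the vectors as rows of a 3×3 matrix; dependence ⇔ determinant zero.
Expanding, det = 16*a - 68.
Solving 16*a - 68 = 0 yields a = 17/4.

a = 17/4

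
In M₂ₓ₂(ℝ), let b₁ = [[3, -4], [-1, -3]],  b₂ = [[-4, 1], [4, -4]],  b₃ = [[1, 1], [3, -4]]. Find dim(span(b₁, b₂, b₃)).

Use coordinates relative to {E₁₁, E₁₂, E₂₁, E₂₂}.
Row-reduce the 3×4 matrix with these as rows.
The echelon form has 3 nonzero rows, so the rank is 3.

3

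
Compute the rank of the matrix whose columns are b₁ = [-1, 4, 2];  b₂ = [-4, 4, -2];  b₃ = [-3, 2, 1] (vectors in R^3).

3

Row-reduce the 3×3 matrix with these as rows.
The echelon form has 3 nonzero rows, so the rank is 3.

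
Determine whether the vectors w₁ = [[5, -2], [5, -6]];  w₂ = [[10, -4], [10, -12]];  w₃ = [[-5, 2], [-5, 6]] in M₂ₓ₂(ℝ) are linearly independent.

Take coordinates with respect to the standard basis {E₁₁, E₁₂, E₂₁, E₂₂}.
Row-reduce the matrix whose columns are w₁, w₂, w₃.
The reduction yields 1 nonzero row, so the rank is 1.
Since rank 1 < 3, the set is linearly dependent.
Indeed 2w₁ - w₂ = 0.

linearly dependent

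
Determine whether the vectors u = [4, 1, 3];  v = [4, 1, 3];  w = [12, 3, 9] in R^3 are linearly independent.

linearly dependent

Form the 3×3 matrix with these as columns; its determinant is 0.
A zero determinant means the columns are linearly dependent.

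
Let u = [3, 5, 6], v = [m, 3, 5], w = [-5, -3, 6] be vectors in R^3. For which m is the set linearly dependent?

The set is linearly dependent precisely when det[u; v; w] = 0.
The determinant works out to 64 - 48*m.
Solving 64 - 48*m = 0 yields m = 4/3.

m = 4/3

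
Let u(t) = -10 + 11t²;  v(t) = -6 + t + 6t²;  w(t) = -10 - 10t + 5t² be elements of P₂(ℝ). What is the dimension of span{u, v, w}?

Pass to coordinate vectors with respect to the basis {1, t, t²}.
Put the 3×3 matrix [u|v|w] into echelon form.
Reduction leaves 3 leading entries, giving rank 3.

3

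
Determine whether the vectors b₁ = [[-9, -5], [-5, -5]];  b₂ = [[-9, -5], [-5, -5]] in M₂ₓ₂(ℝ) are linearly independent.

linearly dependent

Take coordinates with respect to the standard basis {E₁₁, E₁₂, E₂₁, E₂₂}.
Two of the vectors are equal, giving an immediate dependence.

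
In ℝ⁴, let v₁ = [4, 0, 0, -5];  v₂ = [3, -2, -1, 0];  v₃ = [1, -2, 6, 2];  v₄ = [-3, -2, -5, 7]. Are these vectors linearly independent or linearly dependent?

linearly independent

Place the vectors as rows of a 4×4 matrix and reduce to echelon form.
The reduction yields 4 nonzero rows, so the rank is 4.
Since rank = 4 (the number of vectors), the set is linearly independent.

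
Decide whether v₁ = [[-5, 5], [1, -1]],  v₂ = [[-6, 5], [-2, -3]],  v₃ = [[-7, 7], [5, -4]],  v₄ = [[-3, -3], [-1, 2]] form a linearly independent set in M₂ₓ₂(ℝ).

linearly independent

Write each element as a coordinate vector in ℝ⁴ using {E₁₁, E₁₂, E₂₁, E₂₂}.
Form the 4×4 matrix with these as columns; its determinant is 470.
A nonzero determinant means the columns are linearly independent.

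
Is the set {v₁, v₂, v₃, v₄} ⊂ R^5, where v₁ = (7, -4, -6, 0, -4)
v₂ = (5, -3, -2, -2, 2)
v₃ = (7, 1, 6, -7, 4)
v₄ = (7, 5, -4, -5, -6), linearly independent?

linearly independent

Place the vectors as rows of a 4×5 matrix and reduce to echelon form.
The reduction yields 4 nonzero rows, so the rank is 4.
Since rank = 4 (the number of vectors), the set is linearly independent.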